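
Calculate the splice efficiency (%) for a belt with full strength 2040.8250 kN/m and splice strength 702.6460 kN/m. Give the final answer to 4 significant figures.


Eff = 702.6460 / 2040.8250 * 100
Eff = 34.43 %


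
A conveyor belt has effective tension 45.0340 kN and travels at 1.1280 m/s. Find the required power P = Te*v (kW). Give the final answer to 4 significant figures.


P = Te * v = 45.0340 * 1.1280
P = 50.80 kW


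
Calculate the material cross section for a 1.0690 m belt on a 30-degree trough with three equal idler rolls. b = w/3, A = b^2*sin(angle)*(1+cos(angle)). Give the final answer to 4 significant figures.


b = 1.0690/3 = 0.356333 m
A = 0.356333^2 * sin(30 deg) * (1 + cos(30 deg))
A = 0.1185 m^2


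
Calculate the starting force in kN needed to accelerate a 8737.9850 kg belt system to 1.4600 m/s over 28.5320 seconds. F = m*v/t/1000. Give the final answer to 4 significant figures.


F = 8737.9850 * 1.4600 / 28.5320 / 1000
F = 0.4471 kN


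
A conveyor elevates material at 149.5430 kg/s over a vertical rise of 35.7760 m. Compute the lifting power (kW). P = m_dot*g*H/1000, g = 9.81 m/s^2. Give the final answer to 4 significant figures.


P = 149.5430 * 9.81 * 35.7760 / 1000
P = 52.48 kW


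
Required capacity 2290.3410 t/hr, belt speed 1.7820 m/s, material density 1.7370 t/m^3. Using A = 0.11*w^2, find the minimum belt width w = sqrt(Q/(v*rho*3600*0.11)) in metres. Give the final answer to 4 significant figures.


A_req = 2290.3410 / (1.7820 * 1.7370 * 3600) = 0.205537 m^2
w = sqrt(0.205537 / 0.11)
w = 1.367 m


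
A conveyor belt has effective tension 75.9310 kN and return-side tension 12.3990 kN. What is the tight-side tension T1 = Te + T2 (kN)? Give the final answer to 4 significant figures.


T1 = Te + T2 = 75.9310 + 12.3990
T1 = 88.33 kN


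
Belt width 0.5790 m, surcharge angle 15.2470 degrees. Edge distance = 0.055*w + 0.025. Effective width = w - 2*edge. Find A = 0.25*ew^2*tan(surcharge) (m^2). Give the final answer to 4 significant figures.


edge = 0.055*0.5790 + 0.025 = 0.056845 m
ew = 0.5790 - 2*0.056845 = 0.46531 m
A = 0.25 * 0.46531^2 * tan(15.2470 deg)
A = 0.01475 m^2


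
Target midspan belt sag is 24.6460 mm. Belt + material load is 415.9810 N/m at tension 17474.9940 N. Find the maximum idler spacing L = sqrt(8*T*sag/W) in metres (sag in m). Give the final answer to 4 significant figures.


sag = 24.6460/1000 = 0.024646 m
L = sqrt(8 * 17474.9940 * 0.024646 / 415.9810)
L = 2.878 m


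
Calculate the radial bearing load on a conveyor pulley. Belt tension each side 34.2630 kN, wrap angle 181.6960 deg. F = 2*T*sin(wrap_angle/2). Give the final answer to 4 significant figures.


F = 2 * 34.2630 * sin(181.6960/2 deg)
F = 68.52 kN


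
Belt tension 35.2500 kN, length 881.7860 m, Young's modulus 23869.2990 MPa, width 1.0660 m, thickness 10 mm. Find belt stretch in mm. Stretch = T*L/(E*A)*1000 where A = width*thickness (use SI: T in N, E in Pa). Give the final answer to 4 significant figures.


A = 1.0660 * 0.01 = 0.01066 m^2
Stretch = 35.2500*1000 * 881.7860 / (23869.2990e6 * 0.01066) * 1000
Stretch = 122.2 mm


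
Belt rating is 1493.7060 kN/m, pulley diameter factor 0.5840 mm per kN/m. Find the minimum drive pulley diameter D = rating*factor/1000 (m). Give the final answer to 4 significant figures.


D = 1493.7060 * 0.5840 / 1000
D = 0.8723 m


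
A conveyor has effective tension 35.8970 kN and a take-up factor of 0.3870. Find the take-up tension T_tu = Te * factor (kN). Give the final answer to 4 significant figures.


T_tu = 35.8970 * 0.3870
T_tu = 13.89 kN


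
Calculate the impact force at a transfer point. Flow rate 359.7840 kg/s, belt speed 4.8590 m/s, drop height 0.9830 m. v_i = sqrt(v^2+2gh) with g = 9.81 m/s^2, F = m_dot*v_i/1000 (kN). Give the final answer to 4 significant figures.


v_i = sqrt(4.8590^2 + 2*9.81*0.9830) = 6.54953 m/s
F = 359.7840 * 6.54953 / 1000
F = 2.356 kN


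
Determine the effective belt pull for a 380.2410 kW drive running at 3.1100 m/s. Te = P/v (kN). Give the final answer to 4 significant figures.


Te = P / v = 380.2410 / 3.1100
Te = 122.3 kN


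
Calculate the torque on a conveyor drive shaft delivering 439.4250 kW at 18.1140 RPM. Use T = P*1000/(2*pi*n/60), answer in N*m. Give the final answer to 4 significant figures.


omega = 2*pi*18.1140/60 = 1.89689 rad/s
T = 439.4250*1000 / 1.89689
T = 231700 N*m


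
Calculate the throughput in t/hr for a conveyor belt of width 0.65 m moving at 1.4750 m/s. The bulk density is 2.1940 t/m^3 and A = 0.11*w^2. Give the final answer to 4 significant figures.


A = 0.11 * 0.65^2 = 0.046475 m^2
C = 0.046475 * 1.4750 * 2.1940 * 3600
C = 541.4 t/hr


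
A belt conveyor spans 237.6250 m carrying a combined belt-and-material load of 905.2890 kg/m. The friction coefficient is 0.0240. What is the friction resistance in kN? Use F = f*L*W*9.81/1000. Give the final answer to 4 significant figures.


F = 0.0240 * 237.6250 * 905.2890 * 9.81 / 1000
F = 50.65 kN


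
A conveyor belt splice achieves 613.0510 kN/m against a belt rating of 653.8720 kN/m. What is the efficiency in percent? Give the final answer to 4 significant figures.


Eff = 613.0510 / 653.8720 * 100
Eff = 93.76 %


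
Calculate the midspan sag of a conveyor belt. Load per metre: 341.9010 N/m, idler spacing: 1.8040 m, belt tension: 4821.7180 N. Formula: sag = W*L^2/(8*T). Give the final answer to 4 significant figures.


sag = 341.9010 * 1.8040^2 / (8 * 4821.7180)
sag = 0.02885 m


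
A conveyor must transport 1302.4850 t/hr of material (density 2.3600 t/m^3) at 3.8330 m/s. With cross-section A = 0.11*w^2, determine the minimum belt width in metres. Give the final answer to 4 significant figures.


A_req = 1302.4850 / (3.8330 * 2.3600 * 3600) = 0.0399963 m^2
w = sqrt(0.0399963 / 0.11)
w = 0.6030 m


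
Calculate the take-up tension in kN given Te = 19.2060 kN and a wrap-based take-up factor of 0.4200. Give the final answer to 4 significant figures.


T_tu = 19.2060 * 0.4200
T_tu = 8.067 kN


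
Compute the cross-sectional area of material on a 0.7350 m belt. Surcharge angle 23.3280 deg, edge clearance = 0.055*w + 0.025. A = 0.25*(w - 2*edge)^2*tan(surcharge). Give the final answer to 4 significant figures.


edge = 0.055*0.7350 + 0.025 = 0.065425 m
ew = 0.7350 - 2*0.065425 = 0.60415 m
A = 0.25 * 0.60415^2 * tan(23.3280 deg)
A = 0.03935 m^2


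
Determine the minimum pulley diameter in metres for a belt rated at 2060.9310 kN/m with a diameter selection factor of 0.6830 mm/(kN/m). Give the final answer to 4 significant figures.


D = 2060.9310 * 0.6830 / 1000
D = 1.408 m


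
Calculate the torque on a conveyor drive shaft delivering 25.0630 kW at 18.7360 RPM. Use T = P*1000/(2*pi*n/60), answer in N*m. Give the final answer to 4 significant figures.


omega = 2*pi*18.7360/60 = 1.96203 rad/s
T = 25.0630*1000 / 1.96203
T = 12770 N*m


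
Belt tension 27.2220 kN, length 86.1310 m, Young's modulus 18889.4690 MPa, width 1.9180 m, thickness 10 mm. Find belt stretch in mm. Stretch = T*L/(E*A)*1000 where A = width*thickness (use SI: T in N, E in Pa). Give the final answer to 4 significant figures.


A = 1.9180 * 0.01 = 0.01918 m^2
Stretch = 27.2220*1000 * 86.1310 / (18889.4690e6 * 0.01918) * 1000
Stretch = 6.472 mm


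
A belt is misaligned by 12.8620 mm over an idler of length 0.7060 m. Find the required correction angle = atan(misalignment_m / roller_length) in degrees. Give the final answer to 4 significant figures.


misalign_m = 12.8620 / 1000 = 0.012862 m
angle = atan(0.012862 / 0.7060)
angle = 1.044 deg


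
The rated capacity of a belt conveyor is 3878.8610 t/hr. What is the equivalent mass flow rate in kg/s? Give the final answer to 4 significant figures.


m_dot = 3878.8610 * 1000 / 3600
m_dot = 1077 kg/s


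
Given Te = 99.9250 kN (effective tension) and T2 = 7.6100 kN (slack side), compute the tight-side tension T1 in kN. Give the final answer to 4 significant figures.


T1 = Te + T2 = 99.9250 + 7.6100
T1 = 107.5 kN


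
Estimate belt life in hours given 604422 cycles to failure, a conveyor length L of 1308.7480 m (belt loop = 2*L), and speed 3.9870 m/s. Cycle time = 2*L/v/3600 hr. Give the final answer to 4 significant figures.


cycle_time = 2 * 1308.7480 / 3.9870 / 3600 = 0.182363 hr
life = 604422 * 0.182363 = 110200 hours


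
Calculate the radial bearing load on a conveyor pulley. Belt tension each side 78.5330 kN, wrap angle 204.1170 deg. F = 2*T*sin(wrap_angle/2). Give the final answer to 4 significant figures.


F = 2 * 78.5330 * sin(204.1170/2 deg)
F = 153.6 kN


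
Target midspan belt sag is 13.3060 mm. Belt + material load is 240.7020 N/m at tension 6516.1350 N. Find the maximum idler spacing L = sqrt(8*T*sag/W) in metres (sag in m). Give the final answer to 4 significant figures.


sag = 13.3060/1000 = 0.013306 m
L = sqrt(8 * 6516.1350 * 0.013306 / 240.7020)
L = 1.698 m


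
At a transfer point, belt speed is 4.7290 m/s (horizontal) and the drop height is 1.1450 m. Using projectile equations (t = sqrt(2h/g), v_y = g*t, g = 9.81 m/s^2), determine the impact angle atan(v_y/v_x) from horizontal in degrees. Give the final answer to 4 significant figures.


t = sqrt(2*1.1450/9.81) = 0.483151 s
v_y = 9.81 * 0.483151 = 4.73971 m/s
angle = atan(4.73971 / 4.7290) = 45.06 deg


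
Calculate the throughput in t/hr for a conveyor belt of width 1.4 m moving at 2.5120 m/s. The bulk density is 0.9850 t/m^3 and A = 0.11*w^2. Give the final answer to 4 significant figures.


A = 0.11 * 1.4^2 = 0.2156 m^2
C = 0.2156 * 2.5120 * 0.9850 * 3600
C = 1920 t/hr


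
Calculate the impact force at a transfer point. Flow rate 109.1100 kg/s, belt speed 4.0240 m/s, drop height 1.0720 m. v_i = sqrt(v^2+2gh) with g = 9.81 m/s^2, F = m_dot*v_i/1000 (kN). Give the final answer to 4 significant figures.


v_i = sqrt(4.0240^2 + 2*9.81*1.0720) = 6.10125 m/s
F = 109.1100 * 6.10125 / 1000
F = 0.6657 kN


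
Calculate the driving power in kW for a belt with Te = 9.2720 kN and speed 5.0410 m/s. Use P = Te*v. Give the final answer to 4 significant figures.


P = Te * v = 9.2720 * 5.0410
P = 46.74 kW


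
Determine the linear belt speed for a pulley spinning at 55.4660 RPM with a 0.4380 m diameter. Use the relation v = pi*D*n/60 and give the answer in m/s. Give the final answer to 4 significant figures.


v = pi * 0.4380 * 55.4660 / 60
v = 1.272 m/s


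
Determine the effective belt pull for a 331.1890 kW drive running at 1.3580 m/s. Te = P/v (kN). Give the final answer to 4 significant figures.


Te = P / v = 331.1890 / 1.3580
Te = 243.9 kN


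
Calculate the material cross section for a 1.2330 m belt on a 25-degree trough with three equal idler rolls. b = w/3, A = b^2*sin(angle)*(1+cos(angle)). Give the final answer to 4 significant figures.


b = 1.2330/3 = 0.411 m
A = 0.411^2 * sin(25 deg) * (1 + cos(25 deg))
A = 0.1361 m^2


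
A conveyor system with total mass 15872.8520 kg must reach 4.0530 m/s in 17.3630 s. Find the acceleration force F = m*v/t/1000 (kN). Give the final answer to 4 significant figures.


F = 15872.8520 * 4.0530 / 17.3630 / 1000
F = 3.705 kN


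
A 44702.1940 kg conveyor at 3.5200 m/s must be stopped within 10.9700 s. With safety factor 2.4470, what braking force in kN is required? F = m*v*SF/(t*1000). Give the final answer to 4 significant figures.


F = 44702.1940 * 3.5200 / 10.9700 * 2.4470 / 1000
F = 35.10 kN


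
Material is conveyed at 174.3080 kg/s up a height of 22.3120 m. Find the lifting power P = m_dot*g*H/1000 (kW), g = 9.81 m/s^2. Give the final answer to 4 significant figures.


P = 174.3080 * 9.81 * 22.3120 / 1000
P = 38.15 kW


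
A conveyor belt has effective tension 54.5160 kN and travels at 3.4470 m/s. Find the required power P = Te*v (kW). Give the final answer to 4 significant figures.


P = Te * v = 54.5160 * 3.4470
P = 187.9 kW


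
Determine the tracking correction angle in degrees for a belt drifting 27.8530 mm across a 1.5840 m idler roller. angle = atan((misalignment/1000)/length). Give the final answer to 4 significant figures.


misalign_m = 27.8530 / 1000 = 0.027853 m
angle = atan(0.027853 / 1.5840)
angle = 1.007 deg


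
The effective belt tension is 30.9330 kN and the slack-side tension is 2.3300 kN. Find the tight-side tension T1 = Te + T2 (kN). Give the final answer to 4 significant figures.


T1 = Te + T2 = 30.9330 + 2.3300
T1 = 33.26 kN


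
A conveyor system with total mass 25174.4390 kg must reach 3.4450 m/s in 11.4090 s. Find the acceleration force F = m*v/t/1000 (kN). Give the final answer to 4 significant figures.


F = 25174.4390 * 3.4450 / 11.4090 / 1000
F = 7.602 kN


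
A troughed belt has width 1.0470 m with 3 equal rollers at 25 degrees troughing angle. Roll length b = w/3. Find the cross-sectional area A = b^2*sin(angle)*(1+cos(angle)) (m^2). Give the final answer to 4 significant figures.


b = 1.0470/3 = 0.349 m
A = 0.349^2 * sin(25 deg) * (1 + cos(25 deg))
A = 0.09813 m^2


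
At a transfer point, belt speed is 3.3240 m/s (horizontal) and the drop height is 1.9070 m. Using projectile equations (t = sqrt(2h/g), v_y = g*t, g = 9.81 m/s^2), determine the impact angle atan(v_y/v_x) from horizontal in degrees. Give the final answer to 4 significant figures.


t = sqrt(2*1.9070/9.81) = 0.623528 s
v_y = 9.81 * 0.623528 = 6.11681 m/s
angle = atan(6.11681 / 3.3240) = 61.48 deg


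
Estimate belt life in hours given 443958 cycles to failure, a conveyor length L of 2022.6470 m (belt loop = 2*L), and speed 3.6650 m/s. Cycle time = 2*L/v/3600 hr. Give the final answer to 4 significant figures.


cycle_time = 2 * 2022.6470 / 3.6650 / 3600 = 0.306601 hr
life = 443958 * 0.306601 = 136100 hours


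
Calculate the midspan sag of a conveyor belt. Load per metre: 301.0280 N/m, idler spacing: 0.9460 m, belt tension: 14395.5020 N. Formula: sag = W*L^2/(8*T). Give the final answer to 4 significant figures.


sag = 301.0280 * 0.9460^2 / (8 * 14395.5020)
sag = 0.002339 m


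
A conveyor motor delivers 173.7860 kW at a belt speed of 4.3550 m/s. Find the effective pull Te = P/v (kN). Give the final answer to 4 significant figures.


Te = P / v = 173.7860 / 4.3550
Te = 39.90 kN


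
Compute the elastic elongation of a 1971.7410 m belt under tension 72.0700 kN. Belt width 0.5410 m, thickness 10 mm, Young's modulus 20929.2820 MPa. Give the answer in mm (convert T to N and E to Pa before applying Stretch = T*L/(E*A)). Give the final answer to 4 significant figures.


A = 0.5410 * 0.01 = 0.00541 m^2
Stretch = 72.0700*1000 * 1971.7410 / (20929.2820e6 * 0.00541) * 1000
Stretch = 1255 mm


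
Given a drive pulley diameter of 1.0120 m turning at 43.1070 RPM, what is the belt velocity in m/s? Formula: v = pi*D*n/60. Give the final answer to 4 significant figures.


v = pi * 1.0120 * 43.1070 / 60
v = 2.284 m/s


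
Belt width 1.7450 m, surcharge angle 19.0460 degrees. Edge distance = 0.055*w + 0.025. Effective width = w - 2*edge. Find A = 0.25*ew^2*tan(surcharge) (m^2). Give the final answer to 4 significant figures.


edge = 0.055*1.7450 + 0.025 = 0.120975 m
ew = 1.7450 - 2*0.120975 = 1.50305 m
A = 0.25 * 1.50305^2 * tan(19.0460 deg)
A = 0.1950 m^2


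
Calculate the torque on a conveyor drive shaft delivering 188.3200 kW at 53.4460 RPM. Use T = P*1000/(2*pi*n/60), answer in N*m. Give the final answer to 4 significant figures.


omega = 2*pi*53.4460/60 = 5.59685 rad/s
T = 188.3200*1000 / 5.59685
T = 33650 N*m


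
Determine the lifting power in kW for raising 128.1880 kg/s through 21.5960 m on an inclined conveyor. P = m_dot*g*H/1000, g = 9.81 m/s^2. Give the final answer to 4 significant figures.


P = 128.1880 * 9.81 * 21.5960 / 1000
P = 27.16 kW


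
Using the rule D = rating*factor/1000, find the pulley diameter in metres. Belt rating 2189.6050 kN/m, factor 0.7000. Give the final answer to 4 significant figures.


D = 2189.6050 * 0.7000 / 1000
D = 1.533 m


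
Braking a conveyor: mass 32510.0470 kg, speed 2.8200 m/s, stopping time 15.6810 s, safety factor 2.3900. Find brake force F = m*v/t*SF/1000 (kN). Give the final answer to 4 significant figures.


F = 32510.0470 * 2.8200 / 15.6810 * 2.3900 / 1000
F = 13.97 kN


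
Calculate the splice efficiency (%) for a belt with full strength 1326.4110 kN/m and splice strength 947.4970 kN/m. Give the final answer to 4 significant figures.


Eff = 947.4970 / 1326.4110 * 100
Eff = 71.43 %


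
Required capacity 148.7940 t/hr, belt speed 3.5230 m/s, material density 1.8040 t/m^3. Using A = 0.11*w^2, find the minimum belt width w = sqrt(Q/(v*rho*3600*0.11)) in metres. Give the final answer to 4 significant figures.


A_req = 148.7940 / (3.5230 * 1.8040 * 3600) = 0.0065033 m^2
w = sqrt(0.0065033 / 0.11)
w = 0.2431 m


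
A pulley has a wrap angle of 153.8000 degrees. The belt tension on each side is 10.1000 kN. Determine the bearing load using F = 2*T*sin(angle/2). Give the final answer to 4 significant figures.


F = 2 * 10.1000 * sin(153.8000/2 deg)
F = 19.67 kN


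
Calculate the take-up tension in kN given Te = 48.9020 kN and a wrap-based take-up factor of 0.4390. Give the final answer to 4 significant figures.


T_tu = 48.9020 * 0.4390
T_tu = 21.47 kN


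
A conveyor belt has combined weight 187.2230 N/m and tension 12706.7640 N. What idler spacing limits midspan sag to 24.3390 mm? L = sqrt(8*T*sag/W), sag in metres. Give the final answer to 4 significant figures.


sag = 24.3390/1000 = 0.024339 m
L = sqrt(8 * 12706.7640 * 0.024339 / 187.2230)
L = 3.635 m


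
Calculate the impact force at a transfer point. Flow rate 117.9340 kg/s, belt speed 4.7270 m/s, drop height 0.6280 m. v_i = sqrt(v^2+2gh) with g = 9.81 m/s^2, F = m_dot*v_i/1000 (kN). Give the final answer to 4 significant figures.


v_i = sqrt(4.7270^2 + 2*9.81*0.6280) = 5.88777 m/s
F = 117.9340 * 5.88777 / 1000
F = 0.6944 kN


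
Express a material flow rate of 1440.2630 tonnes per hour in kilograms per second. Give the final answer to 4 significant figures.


m_dot = 1440.2630 * 1000 / 3600
m_dot = 400.1 kg/s


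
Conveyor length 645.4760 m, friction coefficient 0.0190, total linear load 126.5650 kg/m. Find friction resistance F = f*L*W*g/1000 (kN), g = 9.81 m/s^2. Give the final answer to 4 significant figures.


F = 0.0190 * 645.4760 * 126.5650 * 9.81 / 1000
F = 15.23 kN


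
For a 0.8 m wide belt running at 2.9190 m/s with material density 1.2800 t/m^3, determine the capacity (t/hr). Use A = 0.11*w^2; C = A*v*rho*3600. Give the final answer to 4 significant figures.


A = 0.11 * 0.8^2 = 0.0704 m^2
C = 0.0704 * 2.9190 * 1.2800 * 3600
C = 946.9 t/hr


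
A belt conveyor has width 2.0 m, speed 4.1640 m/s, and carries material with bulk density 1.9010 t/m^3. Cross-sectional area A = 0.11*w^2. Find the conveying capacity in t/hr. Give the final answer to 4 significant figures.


A = 0.11 * 2.0^2 = 0.44 m^2
C = 0.44 * 4.1640 * 1.9010 * 3600
C = 12540 t/hr


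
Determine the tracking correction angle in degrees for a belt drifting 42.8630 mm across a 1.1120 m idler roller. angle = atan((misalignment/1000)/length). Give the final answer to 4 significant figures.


misalign_m = 42.8630 / 1000 = 0.042863 m
angle = atan(0.042863 / 1.1120)
angle = 2.207 deg


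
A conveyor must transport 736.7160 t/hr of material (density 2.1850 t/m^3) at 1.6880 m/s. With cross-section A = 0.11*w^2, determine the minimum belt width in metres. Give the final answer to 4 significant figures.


A_req = 736.7160 / (1.6880 * 2.1850 * 3600) = 0.0554848 m^2
w = sqrt(0.0554848 / 0.11)
w = 0.7102 m


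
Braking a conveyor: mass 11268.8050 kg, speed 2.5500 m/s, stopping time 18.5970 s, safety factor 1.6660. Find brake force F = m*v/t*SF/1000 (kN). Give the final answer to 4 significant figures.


F = 11268.8050 * 2.5500 / 18.5970 * 1.6660 / 1000
F = 2.574 kN


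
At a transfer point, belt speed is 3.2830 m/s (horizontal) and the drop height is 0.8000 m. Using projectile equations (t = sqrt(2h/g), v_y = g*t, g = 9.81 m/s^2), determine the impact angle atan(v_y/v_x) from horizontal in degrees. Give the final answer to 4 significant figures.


t = sqrt(2*0.8000/9.81) = 0.403855 s
v_y = 9.81 * 0.403855 = 3.96182 m/s
angle = atan(3.96182 / 3.2830) = 50.35 deg


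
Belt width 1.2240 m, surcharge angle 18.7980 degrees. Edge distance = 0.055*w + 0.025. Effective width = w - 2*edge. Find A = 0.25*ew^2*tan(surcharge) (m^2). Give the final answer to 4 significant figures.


edge = 0.055*1.2240 + 0.025 = 0.09232 m
ew = 1.2240 - 2*0.09232 = 1.03936 m
A = 0.25 * 1.03936^2 * tan(18.7980 deg)
A = 0.09193 m^2


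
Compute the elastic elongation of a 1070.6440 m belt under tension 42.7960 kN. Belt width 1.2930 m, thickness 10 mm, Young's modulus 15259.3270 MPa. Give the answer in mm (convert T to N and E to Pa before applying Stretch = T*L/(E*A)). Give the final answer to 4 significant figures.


A = 1.2930 * 0.01 = 0.01293 m^2
Stretch = 42.7960*1000 * 1070.6440 / (15259.3270e6 * 0.01293) * 1000
Stretch = 232.2 mm


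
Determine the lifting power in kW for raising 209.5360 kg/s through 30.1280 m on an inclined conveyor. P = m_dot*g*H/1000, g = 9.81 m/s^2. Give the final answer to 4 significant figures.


P = 209.5360 * 9.81 * 30.1280 / 1000
P = 61.93 kW


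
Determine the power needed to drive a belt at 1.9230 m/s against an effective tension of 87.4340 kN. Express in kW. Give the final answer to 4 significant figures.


P = Te * v = 87.4340 * 1.9230
P = 168.1 kW


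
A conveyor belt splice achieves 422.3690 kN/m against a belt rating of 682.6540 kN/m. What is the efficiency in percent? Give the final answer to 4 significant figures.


Eff = 422.3690 / 682.6540 * 100
Eff = 61.87 %


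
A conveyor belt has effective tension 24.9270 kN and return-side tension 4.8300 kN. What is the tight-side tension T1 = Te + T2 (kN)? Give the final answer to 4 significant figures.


T1 = Te + T2 = 24.9270 + 4.8300
T1 = 29.76 kN


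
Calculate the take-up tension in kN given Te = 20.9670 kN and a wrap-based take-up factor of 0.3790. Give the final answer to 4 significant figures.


T_tu = 20.9670 * 0.3790
T_tu = 7.946 kN


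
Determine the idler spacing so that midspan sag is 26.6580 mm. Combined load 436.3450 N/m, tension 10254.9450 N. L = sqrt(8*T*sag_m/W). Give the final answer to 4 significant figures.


sag = 26.6580/1000 = 0.026658 m
L = sqrt(8 * 10254.9450 * 0.026658 / 436.3450)
L = 2.239 m


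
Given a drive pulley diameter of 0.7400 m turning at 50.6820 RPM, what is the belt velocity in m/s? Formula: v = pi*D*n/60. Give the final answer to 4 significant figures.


v = pi * 0.7400 * 50.6820 / 60
v = 1.964 m/s


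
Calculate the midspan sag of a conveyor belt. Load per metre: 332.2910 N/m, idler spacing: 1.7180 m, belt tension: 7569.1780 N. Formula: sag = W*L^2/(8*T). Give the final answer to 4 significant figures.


sag = 332.2910 * 1.7180^2 / (8 * 7569.1780)
sag = 0.01620 m


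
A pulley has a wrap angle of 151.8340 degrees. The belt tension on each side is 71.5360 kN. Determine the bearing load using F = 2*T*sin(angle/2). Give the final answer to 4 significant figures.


F = 2 * 71.5360 * sin(151.8340/2 deg)
F = 138.8 kN


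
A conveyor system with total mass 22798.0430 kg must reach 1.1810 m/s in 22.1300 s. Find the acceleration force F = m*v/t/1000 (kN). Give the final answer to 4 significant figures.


F = 22798.0430 * 1.1810 / 22.1300 / 1000
F = 1.217 kN


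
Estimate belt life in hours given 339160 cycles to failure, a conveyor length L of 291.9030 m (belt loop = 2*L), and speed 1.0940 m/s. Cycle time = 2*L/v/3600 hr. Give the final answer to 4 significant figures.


cycle_time = 2 * 291.9030 / 1.0940 / 3600 = 0.148234 hr
life = 339160 * 0.148234 = 50280 hours


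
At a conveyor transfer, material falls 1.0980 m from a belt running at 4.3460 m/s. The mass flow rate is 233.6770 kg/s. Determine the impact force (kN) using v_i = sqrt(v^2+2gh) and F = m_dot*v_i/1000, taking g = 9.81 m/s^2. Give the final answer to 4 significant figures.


v_i = sqrt(4.3460^2 + 2*9.81*1.0980) = 6.3585 m/s
F = 233.6770 * 6.3585 / 1000
F = 1.486 kN


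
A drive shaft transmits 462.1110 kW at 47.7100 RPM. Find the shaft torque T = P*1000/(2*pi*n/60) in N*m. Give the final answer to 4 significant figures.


omega = 2*pi*47.7100/60 = 4.99618 rad/s
T = 462.1110*1000 / 4.99618
T = 92490 N*m


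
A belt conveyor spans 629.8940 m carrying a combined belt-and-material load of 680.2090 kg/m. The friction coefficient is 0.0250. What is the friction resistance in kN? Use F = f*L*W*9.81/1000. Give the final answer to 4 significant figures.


F = 0.0250 * 629.8940 * 680.2090 * 9.81 / 1000
F = 105.1 kN


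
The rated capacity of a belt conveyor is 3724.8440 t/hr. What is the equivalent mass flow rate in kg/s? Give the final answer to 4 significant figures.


m_dot = 3724.8440 * 1000 / 3600
m_dot = 1035 kg/s


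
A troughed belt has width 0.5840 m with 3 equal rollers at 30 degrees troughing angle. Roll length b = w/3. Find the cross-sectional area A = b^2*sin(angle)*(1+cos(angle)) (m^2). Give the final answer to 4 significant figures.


b = 0.5840/3 = 0.194667 m
A = 0.194667^2 * sin(30 deg) * (1 + cos(30 deg))
A = 0.03536 m^2


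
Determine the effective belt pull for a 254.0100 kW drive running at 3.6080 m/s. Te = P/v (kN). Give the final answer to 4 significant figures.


Te = P / v = 254.0100 / 3.6080
Te = 70.40 kN


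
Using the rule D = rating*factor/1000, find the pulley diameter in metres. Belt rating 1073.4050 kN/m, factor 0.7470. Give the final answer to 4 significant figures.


D = 1073.4050 * 0.7470 / 1000
D = 0.8018 m


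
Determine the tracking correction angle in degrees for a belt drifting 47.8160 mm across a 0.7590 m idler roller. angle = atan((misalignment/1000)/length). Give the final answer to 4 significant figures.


misalign_m = 47.8160 / 1000 = 0.047816 m
angle = atan(0.047816 / 0.7590)
angle = 3.605 deg


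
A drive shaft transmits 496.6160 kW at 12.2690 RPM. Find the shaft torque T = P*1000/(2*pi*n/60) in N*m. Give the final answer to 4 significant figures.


omega = 2*pi*12.2690/60 = 1.28481 rad/s
T = 496.6160*1000 / 1.28481
T = 386500 N*m


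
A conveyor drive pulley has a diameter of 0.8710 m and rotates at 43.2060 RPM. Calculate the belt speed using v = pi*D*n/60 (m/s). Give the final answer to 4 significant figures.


v = pi * 0.8710 * 43.2060 / 60
v = 1.970 m/s


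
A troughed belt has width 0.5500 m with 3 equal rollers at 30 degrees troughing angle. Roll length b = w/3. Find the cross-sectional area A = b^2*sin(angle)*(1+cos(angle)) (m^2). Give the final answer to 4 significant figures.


b = 0.5500/3 = 0.183333 m
A = 0.183333^2 * sin(30 deg) * (1 + cos(30 deg))
A = 0.03136 m^2


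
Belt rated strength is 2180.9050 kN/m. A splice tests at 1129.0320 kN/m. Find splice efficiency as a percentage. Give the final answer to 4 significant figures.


Eff = 1129.0320 / 2180.9050 * 100
Eff = 51.77 %


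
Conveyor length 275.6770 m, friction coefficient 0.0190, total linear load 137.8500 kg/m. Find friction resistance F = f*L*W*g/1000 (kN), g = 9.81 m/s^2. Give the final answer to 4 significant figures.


F = 0.0190 * 275.6770 * 137.8500 * 9.81 / 1000
F = 7.083 kN


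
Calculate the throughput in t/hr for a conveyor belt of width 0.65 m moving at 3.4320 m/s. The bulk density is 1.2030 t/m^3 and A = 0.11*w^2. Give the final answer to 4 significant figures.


A = 0.11 * 0.65^2 = 0.046475 m^2
C = 0.046475 * 3.4320 * 1.2030 * 3600
C = 690.8 t/hr


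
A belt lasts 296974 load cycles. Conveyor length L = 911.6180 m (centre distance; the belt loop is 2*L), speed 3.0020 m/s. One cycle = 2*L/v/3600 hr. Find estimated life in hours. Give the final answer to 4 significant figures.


cycle_time = 2 * 911.6180 / 3.0020 / 3600 = 0.168706 hr
life = 296974 * 0.168706 = 50100 hours


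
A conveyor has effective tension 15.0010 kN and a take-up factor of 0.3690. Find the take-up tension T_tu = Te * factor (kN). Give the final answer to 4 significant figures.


T_tu = 15.0010 * 0.3690
T_tu = 5.535 kN


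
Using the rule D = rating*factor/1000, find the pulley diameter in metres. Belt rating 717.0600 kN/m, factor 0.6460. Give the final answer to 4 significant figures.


D = 717.0600 * 0.6460 / 1000
D = 0.4632 m


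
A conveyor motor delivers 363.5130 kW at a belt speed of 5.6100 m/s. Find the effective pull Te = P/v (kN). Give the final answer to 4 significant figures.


Te = P / v = 363.5130 / 5.6100
Te = 64.80 kN


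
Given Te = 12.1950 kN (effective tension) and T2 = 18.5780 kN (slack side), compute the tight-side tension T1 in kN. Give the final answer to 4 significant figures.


T1 = Te + T2 = 12.1950 + 18.5780
T1 = 30.77 kN


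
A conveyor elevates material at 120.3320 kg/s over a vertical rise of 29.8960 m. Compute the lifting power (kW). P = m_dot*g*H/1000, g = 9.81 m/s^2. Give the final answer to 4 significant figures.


P = 120.3320 * 9.81 * 29.8960 / 1000
P = 35.29 kW


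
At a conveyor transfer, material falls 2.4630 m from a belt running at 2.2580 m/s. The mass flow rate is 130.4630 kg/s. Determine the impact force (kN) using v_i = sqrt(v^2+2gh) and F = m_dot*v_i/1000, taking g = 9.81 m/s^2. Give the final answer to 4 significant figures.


v_i = sqrt(2.2580^2 + 2*9.81*2.4630) = 7.30908 m/s
F = 130.4630 * 7.30908 / 1000
F = 0.9536 kN


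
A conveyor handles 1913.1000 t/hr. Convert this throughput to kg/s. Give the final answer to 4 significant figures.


m_dot = 1913.1000 * 1000 / 3600
m_dot = 531.4 kg/s


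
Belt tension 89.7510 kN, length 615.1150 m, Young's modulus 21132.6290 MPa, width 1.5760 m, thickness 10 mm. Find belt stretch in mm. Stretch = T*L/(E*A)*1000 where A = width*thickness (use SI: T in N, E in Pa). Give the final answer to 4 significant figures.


A = 1.5760 * 0.01 = 0.01576 m^2
Stretch = 89.7510*1000 * 615.1150 / (21132.6290e6 * 0.01576) * 1000
Stretch = 165.8 mm


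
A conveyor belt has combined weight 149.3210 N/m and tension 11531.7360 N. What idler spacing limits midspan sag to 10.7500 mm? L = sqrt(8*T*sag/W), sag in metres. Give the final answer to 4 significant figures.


sag = 10.7500/1000 = 0.010750 m
L = sqrt(8 * 11531.7360 * 0.010750 / 149.3210)
L = 2.577 m


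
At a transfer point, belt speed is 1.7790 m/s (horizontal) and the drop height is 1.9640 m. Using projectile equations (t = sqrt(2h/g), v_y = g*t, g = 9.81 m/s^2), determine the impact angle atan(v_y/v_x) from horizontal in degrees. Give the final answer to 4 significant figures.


t = sqrt(2*1.9640/9.81) = 0.632778 s
v_y = 9.81 * 0.632778 = 6.20755 m/s
angle = atan(6.20755 / 1.7790) = 74.01 deg


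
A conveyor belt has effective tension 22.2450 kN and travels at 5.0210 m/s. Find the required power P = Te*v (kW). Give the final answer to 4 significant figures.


P = Te * v = 22.2450 * 5.0210
P = 111.7 kW


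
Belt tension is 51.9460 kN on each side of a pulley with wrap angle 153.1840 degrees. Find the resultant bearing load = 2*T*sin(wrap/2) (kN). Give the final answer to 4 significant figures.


F = 2 * 51.9460 * sin(153.1840/2 deg)
F = 101.1 kN


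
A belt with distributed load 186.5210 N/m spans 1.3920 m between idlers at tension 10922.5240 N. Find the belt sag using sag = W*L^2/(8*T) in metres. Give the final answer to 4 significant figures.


sag = 186.5210 * 1.3920^2 / (8 * 10922.5240)
sag = 0.004136 m


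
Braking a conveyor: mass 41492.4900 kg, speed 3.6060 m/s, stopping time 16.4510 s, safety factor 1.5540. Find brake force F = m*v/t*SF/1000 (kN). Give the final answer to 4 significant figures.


F = 41492.4900 * 3.6060 / 16.4510 * 1.5540 / 1000
F = 14.13 kN


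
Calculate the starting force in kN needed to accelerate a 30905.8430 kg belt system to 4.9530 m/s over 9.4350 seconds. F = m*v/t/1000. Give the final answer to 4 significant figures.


F = 30905.8430 * 4.9530 / 9.4350 / 1000
F = 16.22 kN


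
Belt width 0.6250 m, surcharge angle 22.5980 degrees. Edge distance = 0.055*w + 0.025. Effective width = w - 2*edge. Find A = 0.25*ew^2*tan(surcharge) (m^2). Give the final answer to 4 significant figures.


edge = 0.055*0.6250 + 0.025 = 0.059375 m
ew = 0.6250 - 2*0.059375 = 0.50625 m
A = 0.25 * 0.50625^2 * tan(22.5980 deg)
A = 0.02667 m^2


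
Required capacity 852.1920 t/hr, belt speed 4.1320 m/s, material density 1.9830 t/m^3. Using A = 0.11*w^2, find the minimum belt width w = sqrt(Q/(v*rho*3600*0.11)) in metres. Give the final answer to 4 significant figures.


A_req = 852.1920 / (4.1320 * 1.9830 * 3600) = 0.0288903 m^2
w = sqrt(0.0288903 / 0.11)
w = 0.5125 m


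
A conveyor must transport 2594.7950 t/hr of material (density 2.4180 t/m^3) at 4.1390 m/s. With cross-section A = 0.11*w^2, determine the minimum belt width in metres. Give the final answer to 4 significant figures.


A_req = 2594.7950 / (4.1390 * 2.4180 * 3600) = 0.0720193 m^2
w = sqrt(0.0720193 / 0.11)
w = 0.8091 m


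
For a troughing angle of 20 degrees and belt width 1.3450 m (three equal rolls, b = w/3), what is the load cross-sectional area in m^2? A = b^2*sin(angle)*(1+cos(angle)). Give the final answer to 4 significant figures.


b = 1.3450/3 = 0.448333 m
A = 0.448333^2 * sin(20 deg) * (1 + cos(20 deg))
A = 0.1333 m^2


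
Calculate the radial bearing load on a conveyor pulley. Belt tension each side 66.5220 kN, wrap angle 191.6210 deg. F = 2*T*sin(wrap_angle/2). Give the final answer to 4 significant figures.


F = 2 * 66.5220 * sin(191.6210/2 deg)
F = 132.4 kN


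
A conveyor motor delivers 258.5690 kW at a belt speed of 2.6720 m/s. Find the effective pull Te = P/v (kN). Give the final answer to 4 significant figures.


Te = P / v = 258.5690 / 2.6720
Te = 96.77 kN


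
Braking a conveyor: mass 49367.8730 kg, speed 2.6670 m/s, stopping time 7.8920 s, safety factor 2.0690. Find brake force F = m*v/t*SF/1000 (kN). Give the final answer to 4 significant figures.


F = 49367.8730 * 2.6670 / 7.8920 * 2.0690 / 1000
F = 34.52 kN


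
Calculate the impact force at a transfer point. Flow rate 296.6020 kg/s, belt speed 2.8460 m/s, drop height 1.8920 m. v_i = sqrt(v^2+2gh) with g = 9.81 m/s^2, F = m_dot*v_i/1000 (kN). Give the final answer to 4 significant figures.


v_i = sqrt(2.8460^2 + 2*9.81*1.8920) = 6.72464 m/s
F = 296.6020 * 6.72464 / 1000
F = 1.995 kN


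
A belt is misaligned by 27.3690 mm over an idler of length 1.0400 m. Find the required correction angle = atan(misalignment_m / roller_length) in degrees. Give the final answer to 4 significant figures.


misalign_m = 27.3690 / 1000 = 0.027369 m
angle = atan(0.027369 / 1.0400)
angle = 1.507 deg


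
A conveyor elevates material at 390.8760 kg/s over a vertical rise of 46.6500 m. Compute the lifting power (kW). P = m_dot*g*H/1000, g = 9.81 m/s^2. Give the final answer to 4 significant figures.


P = 390.8760 * 9.81 * 46.6500 / 1000
P = 178.9 kW


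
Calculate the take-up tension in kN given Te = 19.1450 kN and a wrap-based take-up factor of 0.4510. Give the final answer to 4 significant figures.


T_tu = 19.1450 * 0.4510
T_tu = 8.634 kN


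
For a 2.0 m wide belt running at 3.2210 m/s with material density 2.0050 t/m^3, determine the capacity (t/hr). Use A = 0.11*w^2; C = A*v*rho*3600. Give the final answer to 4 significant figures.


A = 0.11 * 2.0^2 = 0.44 m^2
C = 0.44 * 3.2210 * 2.0050 * 3600
C = 10230 t/hr


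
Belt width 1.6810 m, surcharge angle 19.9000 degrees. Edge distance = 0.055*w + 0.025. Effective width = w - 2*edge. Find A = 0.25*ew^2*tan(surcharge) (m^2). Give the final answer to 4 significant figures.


edge = 0.055*1.6810 + 0.025 = 0.117455 m
ew = 1.6810 - 2*0.117455 = 1.44609 m
A = 0.25 * 1.44609^2 * tan(19.9000 deg)
A = 0.1892 m^2


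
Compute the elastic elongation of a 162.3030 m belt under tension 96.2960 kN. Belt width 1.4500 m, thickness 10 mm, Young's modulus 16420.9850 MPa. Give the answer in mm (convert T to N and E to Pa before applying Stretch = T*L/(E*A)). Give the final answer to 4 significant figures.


A = 1.4500 * 0.01 = 0.01450 m^2
Stretch = 96.2960*1000 * 162.3030 / (16420.9850e6 * 0.01450) * 1000
Stretch = 65.64 mm


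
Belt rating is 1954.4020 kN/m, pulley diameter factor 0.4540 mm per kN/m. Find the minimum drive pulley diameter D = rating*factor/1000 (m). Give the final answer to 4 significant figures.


D = 1954.4020 * 0.4540 / 1000
D = 0.8873 m


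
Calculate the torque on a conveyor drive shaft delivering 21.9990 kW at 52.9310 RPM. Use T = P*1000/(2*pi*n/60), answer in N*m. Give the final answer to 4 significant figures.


omega = 2*pi*52.9310/60 = 5.54292 rad/s
T = 21.9990*1000 / 5.54292
T = 3969 N*m


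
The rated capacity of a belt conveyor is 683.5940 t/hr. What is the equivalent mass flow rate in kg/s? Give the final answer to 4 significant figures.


m_dot = 683.5940 * 1000 / 3600
m_dot = 189.9 kg/s


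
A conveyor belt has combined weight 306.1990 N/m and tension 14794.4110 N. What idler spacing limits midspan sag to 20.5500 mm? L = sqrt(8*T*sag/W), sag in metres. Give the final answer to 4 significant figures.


sag = 20.5500/1000 = 0.020550 m
L = sqrt(8 * 14794.4110 * 0.020550 / 306.1990)
L = 2.818 m


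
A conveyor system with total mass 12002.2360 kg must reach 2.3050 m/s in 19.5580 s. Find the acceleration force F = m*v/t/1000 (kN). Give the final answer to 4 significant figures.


F = 12002.2360 * 2.3050 / 19.5580 / 1000
F = 1.415 kN


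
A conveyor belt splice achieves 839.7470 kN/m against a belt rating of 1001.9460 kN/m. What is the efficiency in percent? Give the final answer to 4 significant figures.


Eff = 839.7470 / 1001.9460 * 100
Eff = 83.81 %


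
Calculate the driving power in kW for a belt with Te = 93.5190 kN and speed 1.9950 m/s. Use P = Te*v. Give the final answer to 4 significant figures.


P = Te * v = 93.5190 * 1.9950
P = 186.6 kW


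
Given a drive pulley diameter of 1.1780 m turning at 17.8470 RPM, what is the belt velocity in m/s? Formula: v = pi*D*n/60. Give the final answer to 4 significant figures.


v = pi * 1.1780 * 17.8470 / 60
v = 1.101 m/s


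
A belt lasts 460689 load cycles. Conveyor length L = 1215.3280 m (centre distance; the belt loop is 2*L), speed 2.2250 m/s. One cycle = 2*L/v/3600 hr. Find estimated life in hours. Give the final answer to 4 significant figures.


cycle_time = 2 * 1215.3280 / 2.2250 / 3600 = 0.303453 hr
life = 460689 * 0.303453 = 139800 hours


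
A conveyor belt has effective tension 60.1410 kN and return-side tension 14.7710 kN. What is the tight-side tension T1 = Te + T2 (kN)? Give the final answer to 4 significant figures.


T1 = Te + T2 = 60.1410 + 14.7710
T1 = 74.91 kN


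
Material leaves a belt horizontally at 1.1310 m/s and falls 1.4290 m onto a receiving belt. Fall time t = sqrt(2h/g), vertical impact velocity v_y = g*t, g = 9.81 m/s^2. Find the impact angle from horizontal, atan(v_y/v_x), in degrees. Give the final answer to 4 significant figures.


t = sqrt(2*1.4290/9.81) = 0.539755 s
v_y = 9.81 * 0.539755 = 5.295 m/s
angle = atan(5.295 / 1.1310) = 77.94 deg


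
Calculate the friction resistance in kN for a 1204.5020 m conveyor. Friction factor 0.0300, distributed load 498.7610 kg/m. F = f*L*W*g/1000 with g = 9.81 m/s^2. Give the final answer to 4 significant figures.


F = 0.0300 * 1204.5020 * 498.7610 * 9.81 / 1000
F = 176.8 kN


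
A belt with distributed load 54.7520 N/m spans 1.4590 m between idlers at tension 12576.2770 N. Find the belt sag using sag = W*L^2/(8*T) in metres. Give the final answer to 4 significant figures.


sag = 54.7520 * 1.4590^2 / (8 * 12576.2770)
sag = 0.001158 m


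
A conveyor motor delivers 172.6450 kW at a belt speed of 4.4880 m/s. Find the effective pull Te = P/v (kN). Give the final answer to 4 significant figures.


Te = P / v = 172.6450 / 4.4880
Te = 38.47 kN
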